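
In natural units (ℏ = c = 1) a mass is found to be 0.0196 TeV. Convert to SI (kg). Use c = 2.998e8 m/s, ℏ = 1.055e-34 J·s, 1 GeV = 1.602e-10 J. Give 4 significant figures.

Mass is [E]/c²; divide by c².
1 GeV → 1/c² × (1 GeV in J) = 1.782e-27 kg.
Convert the energy scale: 0.0196 TeV = 19.6 GeV.
Result: 19.6 × 1.782e-27 = 3.493e-26 kg.

3.493e-26 kg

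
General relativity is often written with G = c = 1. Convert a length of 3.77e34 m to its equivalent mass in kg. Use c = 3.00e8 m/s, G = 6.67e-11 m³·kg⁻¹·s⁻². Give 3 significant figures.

Length → mass via c²/G.
3.77e34 m × (c²/G) = 5.09e61 kg

5.09e61 kg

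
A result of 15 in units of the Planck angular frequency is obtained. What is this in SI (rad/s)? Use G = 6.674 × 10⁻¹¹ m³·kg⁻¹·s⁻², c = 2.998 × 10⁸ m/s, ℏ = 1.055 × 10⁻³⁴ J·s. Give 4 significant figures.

One Planck angular frequency: ω_P = √(c⁵/(ℏG)) = 1.855 × 10⁴³ rad/s.
15 × 1.855 × 10⁴³ rad/s = 2.782 × 10⁴⁴ rad/s

2.782 × 10⁴⁴ rad/s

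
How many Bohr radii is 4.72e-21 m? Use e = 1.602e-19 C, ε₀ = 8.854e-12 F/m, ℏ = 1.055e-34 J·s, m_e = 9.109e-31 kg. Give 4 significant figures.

Bohr radius: a₀ = 4πε₀ℏ²/(m_e e²) = 5.297e-11 m.
4.72e-21 / 5.297e-11 = 8.910e-11

8.910e-11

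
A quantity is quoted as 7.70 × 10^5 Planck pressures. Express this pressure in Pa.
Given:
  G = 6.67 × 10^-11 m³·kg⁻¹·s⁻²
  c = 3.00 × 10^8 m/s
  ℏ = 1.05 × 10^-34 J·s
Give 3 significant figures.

One Planck pressure: p_P = c⁷/(ℏG²) = 4.68 × 10^113 Pa.
7.70 × 10^5 × 4.68 × 10^113 Pa = 3.60 × 10^119 Pa

3.60 × 10^119 Pa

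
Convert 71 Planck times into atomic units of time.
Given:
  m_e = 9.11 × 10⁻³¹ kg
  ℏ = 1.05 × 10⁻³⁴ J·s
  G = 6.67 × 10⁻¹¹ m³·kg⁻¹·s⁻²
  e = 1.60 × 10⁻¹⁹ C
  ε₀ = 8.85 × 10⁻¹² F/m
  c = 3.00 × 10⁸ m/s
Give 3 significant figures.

Planck time: t_P = √(ℏG/c⁵) = 5.37 × 10⁻⁴⁴ s
atomic unit of time: τ_au = (4πε₀)²ℏ³/(m_e e⁴) = 2.40 × 10⁻¹⁷ s
71 × 5.37 × 10⁻⁴⁴ / 2.40 × 10⁻¹⁷ = 1.59 × 10⁻²⁵

1.59 × 10⁻²⁵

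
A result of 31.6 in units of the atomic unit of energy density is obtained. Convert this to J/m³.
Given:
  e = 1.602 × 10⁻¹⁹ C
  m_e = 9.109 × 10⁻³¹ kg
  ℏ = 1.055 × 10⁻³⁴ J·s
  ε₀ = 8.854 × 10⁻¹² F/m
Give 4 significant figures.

9.256 × 10¹⁴ J/m³

One atomic unit of energy density: u_au = E_h/a₀³ = m_e⁴e¹⁰/((4πε₀)⁵ℏ⁸) = 2.929 × 10¹³ J/m³.
31.6 × 2.929 × 10¹³ J/m³ = 9.256 × 10¹⁴ J/m³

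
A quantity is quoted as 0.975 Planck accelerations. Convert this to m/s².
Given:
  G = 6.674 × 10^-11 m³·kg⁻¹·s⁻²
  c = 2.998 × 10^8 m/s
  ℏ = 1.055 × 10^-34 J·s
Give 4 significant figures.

5.421 × 10^51 m/s²

One Planck acceleration: a_P = √(c⁷/(ℏG)) = 5.560 × 10^51 m/s².
0.975 × 5.560 × 10^51 m/s² = 5.421 × 10^51 m/s²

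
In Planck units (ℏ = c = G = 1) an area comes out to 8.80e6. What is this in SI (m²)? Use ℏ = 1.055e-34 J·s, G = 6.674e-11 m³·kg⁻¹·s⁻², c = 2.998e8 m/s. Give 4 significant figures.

2.299e-63 m²

One Planck area: A_P = ℏG/c³ = 2.613e-70 m².
8.80e6 × 2.613e-70 m² = 2.299e-63 m²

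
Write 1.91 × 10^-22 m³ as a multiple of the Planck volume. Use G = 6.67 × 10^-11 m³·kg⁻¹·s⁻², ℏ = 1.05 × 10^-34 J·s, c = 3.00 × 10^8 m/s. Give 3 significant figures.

Planck volume: V_P = (ℏG/c³)^(3/2) = 4.18 × 10^-105 m³.
1.91 × 10^-22 / 4.18 × 10^-105 = 4.57 × 10^82

4.57 × 10^82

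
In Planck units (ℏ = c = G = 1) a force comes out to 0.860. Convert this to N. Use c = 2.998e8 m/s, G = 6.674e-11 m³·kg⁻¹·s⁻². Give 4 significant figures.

One Planck force: F_P = c⁴/G = 1.210e44 N.
0.860 × 1.210e44 N = 1.041e44 N

1.041e44 N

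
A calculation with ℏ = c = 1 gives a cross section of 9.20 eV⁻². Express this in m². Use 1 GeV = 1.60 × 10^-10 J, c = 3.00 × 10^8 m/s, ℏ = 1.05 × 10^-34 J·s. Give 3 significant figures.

3.57 × 10^-13 m²

Area is [L]² = [E]⁻²·(ℏc)²; restore (ℏc)².
1 GeV⁻² → (ℏc)² × (1 GeV in J)⁻² = 3.88 × 10^-32 m².
Convert the energy scale: 9.20 eV⁻² = 9.20 × 10^18 GeV⁻².
Result: 9.20 × 10^18 × 3.88 × 10^-32 = 3.57 × 10^-13 m².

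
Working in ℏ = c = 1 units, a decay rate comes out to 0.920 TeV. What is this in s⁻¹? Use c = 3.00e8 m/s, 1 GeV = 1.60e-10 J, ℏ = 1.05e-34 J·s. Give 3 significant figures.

A rate is [E]/ℏ; divide by ℏ.
1 GeV → 1/ℏ × (1 GeV in J) = 1.52e24 s⁻¹.
Convert the energy scale: 0.920 TeV = 920 GeV.
Result: 920 × 1.52e24 = 1.40e27 s⁻¹.

1.40e27 s⁻¹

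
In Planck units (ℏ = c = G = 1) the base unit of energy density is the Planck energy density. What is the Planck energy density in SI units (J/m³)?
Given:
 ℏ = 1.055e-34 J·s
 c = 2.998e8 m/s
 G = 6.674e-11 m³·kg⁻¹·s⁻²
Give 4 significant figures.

4.632e113 J/m³

u_P = c⁷/(ℏG²)
  = 2.177e59 / 4.699e-55
  = 4.632e113 J/m³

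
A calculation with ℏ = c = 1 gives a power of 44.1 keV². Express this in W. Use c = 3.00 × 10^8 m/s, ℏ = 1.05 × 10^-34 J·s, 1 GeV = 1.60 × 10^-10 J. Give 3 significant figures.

1.08 × 10^4 W

Power is [E]/[T] = [E]²/ℏ.
1 GeV² → 1/ℏ × (1 GeV in J)² = 2.44 × 10^14 W.
Convert the energy scale: 44.1 keV² = 4.41 × 10^-11 GeV².
Result: 4.41 × 10^-11 × 2.44 × 10^14 = 1.08 × 10^4 W.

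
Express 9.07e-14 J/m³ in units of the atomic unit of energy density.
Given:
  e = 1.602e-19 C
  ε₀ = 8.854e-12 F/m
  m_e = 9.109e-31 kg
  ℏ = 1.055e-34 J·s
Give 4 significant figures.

3.096e-27

atomic unit of energy density: u_au = E_h/a₀³ = m_e⁴e¹⁰/((4πε₀)⁵ℏ⁸) = 2.929e13 J/m³.
9.07e-14 / 2.929e13 = 3.096e-27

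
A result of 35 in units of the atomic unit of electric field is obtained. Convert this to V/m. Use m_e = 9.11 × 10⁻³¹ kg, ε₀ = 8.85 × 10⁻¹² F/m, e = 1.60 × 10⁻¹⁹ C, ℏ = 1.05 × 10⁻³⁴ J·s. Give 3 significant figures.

1.82 × 10¹³ V/m

One atomic unit of electric field: E_au = E_h/(e a₀) = m_e²e⁵/((4πε₀)³ℏ⁴) = 5.20 × 10¹¹ V/m.
35 × 5.20 × 10¹¹ V/m = 1.82 × 10¹³ V/m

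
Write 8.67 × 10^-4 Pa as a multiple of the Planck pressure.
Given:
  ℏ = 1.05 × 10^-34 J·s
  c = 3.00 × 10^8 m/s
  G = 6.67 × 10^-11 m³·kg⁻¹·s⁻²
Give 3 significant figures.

Planck pressure: p_P = c⁷/(ℏG²) = 4.68 × 10^113 Pa.
8.67 × 10^-4 / 4.68 × 10^113 = 1.85 × 10^-117

1.85 × 10^-117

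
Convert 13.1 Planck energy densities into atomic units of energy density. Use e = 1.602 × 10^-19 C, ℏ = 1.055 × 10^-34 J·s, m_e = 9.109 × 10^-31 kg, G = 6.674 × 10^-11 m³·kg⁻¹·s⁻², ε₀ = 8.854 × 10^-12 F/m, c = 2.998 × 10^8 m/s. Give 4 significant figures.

2.072 × 10^101

Planck energy density: u_P = c⁷/(ℏG²) = 4.632 × 10^113 J/m³
atomic unit of energy density: u_au = E_h/a₀³ = m_e⁴e¹⁰/((4πε₀)⁵ℏ⁸) = 2.929 × 10^13 J/m³
13.1 × 4.632 × 10^113 / 2.929 × 10^13 = 2.072 × 10^101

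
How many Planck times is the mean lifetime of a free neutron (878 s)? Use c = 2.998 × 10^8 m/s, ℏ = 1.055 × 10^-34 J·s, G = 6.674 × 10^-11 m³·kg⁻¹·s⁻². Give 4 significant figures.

1.628 × 10^46

Planck time: t_P = √(ℏG/c⁵) = 5.392 × 10^-44 s.
878 / 5.392 × 10^-44 = 1.628 × 10^46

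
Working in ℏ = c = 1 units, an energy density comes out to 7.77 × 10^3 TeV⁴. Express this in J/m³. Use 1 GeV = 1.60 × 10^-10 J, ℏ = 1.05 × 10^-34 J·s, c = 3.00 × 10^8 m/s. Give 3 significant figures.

1.63 × 10^53 J/m³

[E]/[L]³ = [E]⁴/(ℏc)³; restore (ℏc)⁻³.
1 GeV⁴ → 1/(ℏc)³ × (1 GeV in J)⁴ = 2.10 × 10^37 J/m³.
Convert the energy scale: 7.77 × 10^3 TeV⁴ = 7.77 × 10^15 GeV⁴.
Result: 7.77 × 10^15 × 2.10 × 10^37 = 1.63 × 10^53 J/m³.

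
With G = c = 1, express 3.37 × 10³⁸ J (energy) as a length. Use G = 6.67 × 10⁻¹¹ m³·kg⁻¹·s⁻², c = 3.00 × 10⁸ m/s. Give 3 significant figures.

Energy → length via G/c⁴.
3.37 × 10³⁸ J × (G/c⁴) = 2.78 × 10⁻⁶ m

2.78 × 10⁻⁶ m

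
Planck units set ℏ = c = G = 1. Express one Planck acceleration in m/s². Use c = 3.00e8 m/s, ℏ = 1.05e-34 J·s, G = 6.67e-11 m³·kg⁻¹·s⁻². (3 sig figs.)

The unique combination of the constants set to 1 with dimensions of acceleration is a_P = √(c⁷/(ℏG)).
  = √(3.12e103)
  = 5.59e51 m/s²

5.59e51 m/s²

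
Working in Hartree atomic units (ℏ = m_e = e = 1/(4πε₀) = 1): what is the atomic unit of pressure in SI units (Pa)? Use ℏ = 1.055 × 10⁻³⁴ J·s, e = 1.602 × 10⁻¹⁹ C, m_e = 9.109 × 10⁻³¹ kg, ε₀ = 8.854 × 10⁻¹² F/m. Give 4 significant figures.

2.929 × 10¹³ Pa

Dimensional analysis gives P_au = E_h/a₀³ = m_e⁴e¹⁰/((4πε₀)⁵ℏ⁸).
E_h = 4.354 × 10⁻¹⁸ J
a₀ = 5.297 × 10⁻¹¹ m
E_h/a₀³ = 2.929 × 10¹³ Pa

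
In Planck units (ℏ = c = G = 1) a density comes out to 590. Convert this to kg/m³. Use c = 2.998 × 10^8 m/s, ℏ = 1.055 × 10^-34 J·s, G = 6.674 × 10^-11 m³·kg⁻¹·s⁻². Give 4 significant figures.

3.041 × 10^99 kg/m³

One Planck density: ρ_P = c⁵/(ℏG²) = 5.154 × 10^96 kg/m³.
590 × 5.154 × 10^96 kg/m³ = 3.041 × 10^99 kg/m³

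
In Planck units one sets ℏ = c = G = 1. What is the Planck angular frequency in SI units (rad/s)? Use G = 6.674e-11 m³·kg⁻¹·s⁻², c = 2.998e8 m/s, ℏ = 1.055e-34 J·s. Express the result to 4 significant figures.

1.855e43 rad/s

ω_P = √(c⁵/(ℏG))
  = √(3.440e86)
  = 1.855e43 rad/s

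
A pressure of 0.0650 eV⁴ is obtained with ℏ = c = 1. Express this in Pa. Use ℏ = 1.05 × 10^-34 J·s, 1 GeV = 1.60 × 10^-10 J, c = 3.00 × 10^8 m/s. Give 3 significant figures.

Pressure is [E]/[L]³ = [E]⁴/(ℏc)³.
1 GeV⁴ → 1/(ℏc)³ × (1 GeV in J)⁴ = 2.10 × 10^37 Pa.
Convert the energy scale: 0.0650 eV⁴ = 6.50 × 10^-38 GeV⁴.
Result: 6.50 × 10^-38 × 2.10 × 10^37 = 1.36 Pa.

1.36 Pa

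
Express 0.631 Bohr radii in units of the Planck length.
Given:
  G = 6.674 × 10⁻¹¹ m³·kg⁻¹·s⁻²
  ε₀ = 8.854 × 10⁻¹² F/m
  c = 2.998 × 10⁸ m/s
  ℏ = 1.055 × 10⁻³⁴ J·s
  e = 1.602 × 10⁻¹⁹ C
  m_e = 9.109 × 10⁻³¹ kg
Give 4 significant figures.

Bohr radius: a₀ = 4πε₀ℏ²/(m_e e²) = 5.297 × 10⁻¹¹ m
Planck length: ℓ_P = √(ℏG/c³) = 1.616 × 10⁻³⁵ m
0.631 × 5.297 × 10⁻¹¹ / 1.616 × 10⁻³⁵ = 2.068 × 10²⁴

2.068 × 10²⁴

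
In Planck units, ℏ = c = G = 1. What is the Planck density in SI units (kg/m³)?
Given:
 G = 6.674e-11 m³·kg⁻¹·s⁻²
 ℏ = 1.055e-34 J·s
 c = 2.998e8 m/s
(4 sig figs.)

5.154e96 kg/m³

From ℏ = c = G = 1 the density scale is ρ_P = c⁵/(ℏG²).
  = 2.422e42 / 4.699e-55
  = 5.154e96 kg/m³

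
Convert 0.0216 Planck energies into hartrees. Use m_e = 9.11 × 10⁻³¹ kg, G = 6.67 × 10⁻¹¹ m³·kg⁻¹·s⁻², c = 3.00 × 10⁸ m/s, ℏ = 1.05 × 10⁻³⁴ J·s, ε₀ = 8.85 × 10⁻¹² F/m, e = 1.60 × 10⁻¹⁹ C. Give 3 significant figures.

9.65 × 10²⁴

Planck energy: E_P = √(ℏc⁵/G) = 1.96 × 10⁹ J
hartree: E_h = m_e e⁴/(4πε₀ℏ)² = 4.38 × 10⁻¹⁸ J
0.0216 × 1.96 × 10⁹ / 4.38 × 10⁻¹⁸ = 9.65 × 10²⁴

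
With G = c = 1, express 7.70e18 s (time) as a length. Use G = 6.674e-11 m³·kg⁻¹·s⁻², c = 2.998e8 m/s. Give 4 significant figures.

Time → length via c.
7.70e18 s × (c) = 2.308e27 m

2.308e27 m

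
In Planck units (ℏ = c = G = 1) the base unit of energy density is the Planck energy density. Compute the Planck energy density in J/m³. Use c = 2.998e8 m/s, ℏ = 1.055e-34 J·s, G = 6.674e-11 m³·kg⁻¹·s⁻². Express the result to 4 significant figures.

u_P = c⁷/(ℏG²)
  = 2.177e59 / 4.699e-55
  = 4.632e113 J/m³

4.632e113 J/m³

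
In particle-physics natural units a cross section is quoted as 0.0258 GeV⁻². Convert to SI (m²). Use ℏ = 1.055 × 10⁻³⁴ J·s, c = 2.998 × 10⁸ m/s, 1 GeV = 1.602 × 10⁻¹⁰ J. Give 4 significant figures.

1.006 × 10⁻³³ m²

Area is [L]² = [E]⁻²·(ℏc)²; restore (ℏc)².
1 GeV⁻² → (ℏc)² × (1 GeV in J)⁻² = 3.898 × 10⁻³² m².
Result: 0.0258 × 3.898 × 10⁻³² = 1.006 × 10⁻³³ m².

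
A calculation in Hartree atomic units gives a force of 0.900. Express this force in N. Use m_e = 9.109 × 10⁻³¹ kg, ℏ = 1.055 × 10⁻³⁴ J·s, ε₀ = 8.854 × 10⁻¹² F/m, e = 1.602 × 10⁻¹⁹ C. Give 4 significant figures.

One atomic unit of force: F_au = E_h/a₀ = m_e²e⁶/((4πε₀)³ℏ⁴) = 8.220 × 10⁻⁸ N.
0.900 × 8.220 × 10⁻⁸ N = 7.398 × 10⁻⁸ N

7.398 × 10⁻⁸ N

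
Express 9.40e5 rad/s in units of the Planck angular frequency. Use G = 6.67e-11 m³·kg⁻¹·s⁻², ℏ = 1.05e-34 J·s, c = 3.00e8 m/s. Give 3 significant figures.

5.05e-38

Planck angular frequency: ω_P = √(c⁵/(ℏG)) = 1.86e43 rad/s.
9.40e5 / 1.86e43 = 5.05e-38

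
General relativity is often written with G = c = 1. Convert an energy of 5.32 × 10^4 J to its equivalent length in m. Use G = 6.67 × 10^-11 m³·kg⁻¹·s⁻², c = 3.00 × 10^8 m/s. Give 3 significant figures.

Energy → length via G/c⁴.
5.32 × 10^4 J × (G/c⁴) = 4.38 × 10^-40 m

4.38 × 10^-40 m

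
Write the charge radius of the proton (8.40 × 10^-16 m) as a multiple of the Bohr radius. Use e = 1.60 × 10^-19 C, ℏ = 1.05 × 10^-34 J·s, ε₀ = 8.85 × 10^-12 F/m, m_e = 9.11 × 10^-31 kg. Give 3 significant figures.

1.60 × 10^-5

Bohr radius: a₀ = 4πε₀ℏ²/(m_e e²) = 5.26 × 10^-11 m.
8.40 × 10^-16 / 5.26 × 10^-11 = 1.60 × 10^-5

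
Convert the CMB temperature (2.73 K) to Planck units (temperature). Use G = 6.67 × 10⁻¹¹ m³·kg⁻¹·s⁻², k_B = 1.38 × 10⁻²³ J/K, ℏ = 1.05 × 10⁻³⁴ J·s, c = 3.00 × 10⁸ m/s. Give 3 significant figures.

Planck temperature: T_P = √(ℏc⁵/G) / k_B = 1.42 × 10³² K.
2.73 / 1.42 × 10³² = 1.93 × 10⁻³²

1.93 × 10⁻³²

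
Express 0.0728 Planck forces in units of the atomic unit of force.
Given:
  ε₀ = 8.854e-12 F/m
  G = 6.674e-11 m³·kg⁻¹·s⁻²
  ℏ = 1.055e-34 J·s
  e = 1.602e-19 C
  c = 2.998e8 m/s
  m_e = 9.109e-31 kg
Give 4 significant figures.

1.072e50

Planck force: F_P = c⁴/G = 1.210e44 N
atomic unit of force: F_au = E_h/a₀ = m_e²e⁶/((4πε₀)³ℏ⁴) = 8.220e-8 N
0.0728 × 1.210e44 / 8.220e-8 = 1.072e50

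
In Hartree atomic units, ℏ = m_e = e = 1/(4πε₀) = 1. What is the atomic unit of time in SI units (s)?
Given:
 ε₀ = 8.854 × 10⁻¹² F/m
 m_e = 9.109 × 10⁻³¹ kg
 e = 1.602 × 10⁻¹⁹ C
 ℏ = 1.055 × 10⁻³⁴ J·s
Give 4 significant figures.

The unique combination of the constants set to 1 with dimensions of time is τ_au = (4πε₀)²ℏ³/(m_e e⁴).
E_h = 4.354 × 10⁻¹⁸ J
ℏ/E_h = 2.423 × 10⁻¹⁷ s

2.423 × 10⁻¹⁷ s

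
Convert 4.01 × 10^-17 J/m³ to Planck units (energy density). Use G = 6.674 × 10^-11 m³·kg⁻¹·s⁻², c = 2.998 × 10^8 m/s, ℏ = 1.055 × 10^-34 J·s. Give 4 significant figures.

8.657 × 10^-131

Planck energy density: u_P = c⁷/(ℏG²) = 4.632 × 10^113 J/m³.
4.01 × 10^-17 / 4.632 × 10^113 = 8.657 × 10^-131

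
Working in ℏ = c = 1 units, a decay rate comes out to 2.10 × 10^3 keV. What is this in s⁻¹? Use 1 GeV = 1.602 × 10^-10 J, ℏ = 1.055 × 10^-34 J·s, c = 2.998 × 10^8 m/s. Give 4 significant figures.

A rate is [E]/ℏ; divide by ℏ.
1 GeV → 1/ℏ × (1 GeV in J) = 1.518 × 10^24 s⁻¹.
Convert the energy scale: 2.10 × 10^3 keV = 2.10 × 10^-3 GeV.
Result: 2.10 × 10^-3 × 1.518 × 10^24 = 3.189 × 10^21 s⁻¹.

3.189 × 10^21 s⁻¹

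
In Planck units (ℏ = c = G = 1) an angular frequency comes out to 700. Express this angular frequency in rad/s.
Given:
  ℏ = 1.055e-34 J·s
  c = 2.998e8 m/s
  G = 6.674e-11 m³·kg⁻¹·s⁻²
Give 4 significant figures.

One Planck angular frequency: ω_P = √(c⁵/(ℏG)) = 1.855e43 rad/s.
700 × 1.855e43 rad/s = 1.298e46 rad/s

1.298e46 rad/s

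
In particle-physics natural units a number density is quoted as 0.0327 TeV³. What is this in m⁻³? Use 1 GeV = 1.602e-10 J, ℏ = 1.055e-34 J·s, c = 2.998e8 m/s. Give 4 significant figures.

4.249e54 m⁻³

Number density is [L]⁻³ = [E]³/(ℏc)³.
1 GeV³ → 1/(ℏc)³ × (1 GeV in J)³ = 1.299e47 m⁻³.
Convert the energy scale: 0.0327 TeV³ = 3.27e7 GeV³.
Result: 3.27e7 × 1.299e47 = 4.249e54 m⁻³.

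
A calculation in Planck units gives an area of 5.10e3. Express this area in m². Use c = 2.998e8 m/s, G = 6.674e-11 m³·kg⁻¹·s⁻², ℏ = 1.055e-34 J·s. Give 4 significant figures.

One Planck area: A_P = ℏG/c³ = 2.613e-70 m².
5.10e3 × 2.613e-70 m² = 1.333e-66 m²

1.333e-66 m²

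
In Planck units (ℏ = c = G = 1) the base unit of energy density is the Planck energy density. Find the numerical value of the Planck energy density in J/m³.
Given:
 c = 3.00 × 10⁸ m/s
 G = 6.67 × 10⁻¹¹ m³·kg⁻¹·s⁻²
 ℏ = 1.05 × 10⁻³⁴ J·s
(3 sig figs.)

u_P = c⁷/(ℏG²)
  = 2.19 × 10⁵⁹ / 4.67 × 10⁻⁵⁵
  = 4.68 × 10¹¹³ J/m³

4.68 × 10¹¹³ J/m³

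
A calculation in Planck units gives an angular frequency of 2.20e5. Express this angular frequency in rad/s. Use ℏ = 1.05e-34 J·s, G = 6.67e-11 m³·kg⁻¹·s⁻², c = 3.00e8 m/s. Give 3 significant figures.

4.10e48 rad/s

One Planck angular frequency: ω_P = √(c⁵/(ℏG)) = 1.86e43 rad/s.
2.20e5 × 1.86e43 rad/s = 4.10e48 rad/s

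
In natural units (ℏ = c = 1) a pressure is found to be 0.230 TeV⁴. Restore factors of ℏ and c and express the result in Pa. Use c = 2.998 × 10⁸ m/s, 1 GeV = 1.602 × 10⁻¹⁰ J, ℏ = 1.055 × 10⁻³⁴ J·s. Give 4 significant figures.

Pressure is [E]/[L]³ = [E]⁴/(ℏc)³.
1 GeV⁴ → 1/(ℏc)³ × (1 GeV in J)⁴ = 2.082 × 10³⁷ Pa.
Convert the energy scale: 0.230 TeV⁴ = 2.30 × 10¹¹ GeV⁴.
Result: 2.30 × 10¹¹ × 2.082 × 10³⁷ = 4.788 × 10⁴⁸ Pa.

4.788 × 10⁴⁸ Pa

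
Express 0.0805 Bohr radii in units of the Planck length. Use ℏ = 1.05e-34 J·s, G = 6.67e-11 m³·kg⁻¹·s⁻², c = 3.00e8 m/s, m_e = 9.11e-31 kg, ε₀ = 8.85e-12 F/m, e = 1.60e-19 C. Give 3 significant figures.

Bohr radius: a₀ = 4πε₀ℏ²/(m_e e²) = 5.26e-11 m
Planck length: ℓ_P = √(ℏG/c³) = 1.61e-35 m
0.0805 × 5.26e-11 / 1.61e-35 = 2.63e23

2.63e23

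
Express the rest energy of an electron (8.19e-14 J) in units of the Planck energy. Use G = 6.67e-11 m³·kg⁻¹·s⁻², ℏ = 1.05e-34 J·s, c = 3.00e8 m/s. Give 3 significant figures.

Planck energy: E_P = √(ℏc⁵/G) = 1.96e9 J.
8.19e-14 / 1.96e9 = 4.19e-23

4.19e-23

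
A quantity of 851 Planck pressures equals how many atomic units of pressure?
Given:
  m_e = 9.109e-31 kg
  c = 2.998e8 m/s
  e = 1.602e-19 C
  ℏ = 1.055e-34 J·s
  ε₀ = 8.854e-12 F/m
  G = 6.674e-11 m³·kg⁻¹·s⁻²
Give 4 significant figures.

1.346e103

Planck pressure: p_P = c⁷/(ℏG²) = 4.632e113 Pa
atomic unit of pressure: P_au = E_h/a₀³ = m_e⁴e¹⁰/((4πε₀)⁵ℏ⁸) = 2.929e13 Pa
851 × 4.632e113 / 2.929e13 = 1.346e103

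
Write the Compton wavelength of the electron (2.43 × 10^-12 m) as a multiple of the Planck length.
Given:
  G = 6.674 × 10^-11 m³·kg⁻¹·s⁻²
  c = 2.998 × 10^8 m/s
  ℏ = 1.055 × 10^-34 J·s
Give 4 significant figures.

Planck length: ℓ_P = √(ℏG/c³) = 1.616 × 10^-35 m.
2.43 × 10^-12 / 1.616 × 10^-35 = 1.503 × 10^23

1.503 × 10^23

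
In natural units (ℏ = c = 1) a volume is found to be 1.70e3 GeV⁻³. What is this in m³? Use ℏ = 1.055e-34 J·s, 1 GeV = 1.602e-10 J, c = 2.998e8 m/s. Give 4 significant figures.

1.308e-44 m³

Volume is [L]³ = [E]⁻³·(ℏc)³.
1 GeV⁻³ → (ℏc)³ × (1 GeV in J)⁻³ = 7.696e-48 m³.
Result: 1.70e3 × 7.696e-48 = 1.308e-44 m³.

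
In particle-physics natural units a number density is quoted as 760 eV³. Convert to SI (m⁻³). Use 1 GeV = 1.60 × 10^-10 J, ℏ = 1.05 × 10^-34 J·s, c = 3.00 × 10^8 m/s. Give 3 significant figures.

Number density is [L]⁻³ = [E]³/(ℏc)³.
1 GeV³ → 1/(ℏc)³ × (1 GeV in J)³ = 1.31 × 10^47 m⁻³.
Convert the energy scale: 760 eV³ = 7.60 × 10^-25 GeV³.
Result: 7.60 × 10^-25 × 1.31 × 10^47 = 9.96 × 10^22 m⁻³.

9.96 × 10^22 m⁻³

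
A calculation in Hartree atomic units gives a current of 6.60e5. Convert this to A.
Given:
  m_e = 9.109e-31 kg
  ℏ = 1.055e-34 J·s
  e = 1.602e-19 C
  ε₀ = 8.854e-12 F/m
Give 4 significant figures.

One atomic unit of electric current: I_au = e E_h/ℏ = m_e e⁵/((4πε₀)²ℏ³) = 6.612e-3 A.
6.60e5 × 6.612e-3 A = 4.364e3 A

4.364e3 A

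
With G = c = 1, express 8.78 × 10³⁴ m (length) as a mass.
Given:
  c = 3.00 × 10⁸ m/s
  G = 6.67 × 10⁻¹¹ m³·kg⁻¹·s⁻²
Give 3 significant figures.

Length → mass via c²/G.
8.78 × 10³⁴ m × (c²/G) = 1.18 × 10⁶² kg

1.18 × 10⁶² kg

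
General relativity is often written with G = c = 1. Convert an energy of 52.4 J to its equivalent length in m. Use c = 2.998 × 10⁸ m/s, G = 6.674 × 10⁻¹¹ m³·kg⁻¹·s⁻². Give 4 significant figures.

Energy → length via G/c⁴.
52.4 J × (G/c⁴) = 4.329 × 10⁻⁴³ m

4.329 × 10⁻⁴³ m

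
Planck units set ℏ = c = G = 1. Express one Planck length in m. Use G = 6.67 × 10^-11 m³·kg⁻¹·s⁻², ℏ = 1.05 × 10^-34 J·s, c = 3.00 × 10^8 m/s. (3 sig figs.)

The unique combination of the constants set to 1 with dimensions of length is ℓ_P = √(ℏG/c³).
  = √(2.59 × 10^-70)
  = 1.61 × 10^-35 m

1.61 × 10^-35 m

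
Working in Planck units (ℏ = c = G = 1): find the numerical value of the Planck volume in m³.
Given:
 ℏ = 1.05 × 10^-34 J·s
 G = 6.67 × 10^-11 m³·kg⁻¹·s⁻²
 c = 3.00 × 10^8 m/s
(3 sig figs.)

4.18 × 10^-105 m³

From ℏ = c = G = 1 the volume scale is V_P = (ℏG/c³)^(3/2).
  = √(1.75 × 10^-209)
  = 4.18 × 10^-105 m³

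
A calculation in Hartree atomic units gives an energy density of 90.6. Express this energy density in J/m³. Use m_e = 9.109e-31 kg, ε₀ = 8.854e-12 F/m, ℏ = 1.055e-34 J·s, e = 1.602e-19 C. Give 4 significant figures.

One atomic unit of energy density: u_au = E_h/a₀³ = m_e⁴e¹⁰/((4πε₀)⁵ℏ⁸) = 2.929e13 J/m³.
90.6 × 2.929e13 J/m³ = 2.654e15 J/m³

2.654e15 J/m³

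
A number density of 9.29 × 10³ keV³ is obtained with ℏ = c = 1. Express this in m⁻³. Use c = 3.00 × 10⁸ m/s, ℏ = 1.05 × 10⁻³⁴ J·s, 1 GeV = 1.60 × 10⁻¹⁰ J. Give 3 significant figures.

Number density is [L]⁻³ = [E]³/(ℏc)³.
1 GeV³ → 1/(ℏc)³ × (1 GeV in J)³ = 1.31 × 10⁴⁷ m⁻³.
Convert the energy scale: 9.29 × 10³ keV³ = 9.29 × 10⁻¹⁵ GeV³.
Result: 9.29 × 10⁻¹⁵ × 1.31 × 10⁴⁷ = 1.22 × 10³³ m⁻³.

1.22 × 10³³ m⁻³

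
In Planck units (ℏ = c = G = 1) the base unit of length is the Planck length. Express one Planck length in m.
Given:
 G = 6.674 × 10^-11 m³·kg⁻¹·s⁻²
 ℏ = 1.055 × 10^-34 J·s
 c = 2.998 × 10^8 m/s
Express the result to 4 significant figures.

1.616 × 10^-35 m

ℓ_P = √(ℏG/c³)
  = √(2.613 × 10^-70)
  = 1.616 × 10^-35 m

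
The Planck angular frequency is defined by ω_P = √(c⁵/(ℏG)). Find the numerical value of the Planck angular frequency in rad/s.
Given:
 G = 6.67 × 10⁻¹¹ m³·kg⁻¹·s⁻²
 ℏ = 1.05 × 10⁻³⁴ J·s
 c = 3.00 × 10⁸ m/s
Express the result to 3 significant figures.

1.86 × 10⁴³ rad/s

ω_P = √(c⁵/(ℏG))
  = √(3.47 × 10⁸⁶)
  = 1.86 × 10⁴³ rad/s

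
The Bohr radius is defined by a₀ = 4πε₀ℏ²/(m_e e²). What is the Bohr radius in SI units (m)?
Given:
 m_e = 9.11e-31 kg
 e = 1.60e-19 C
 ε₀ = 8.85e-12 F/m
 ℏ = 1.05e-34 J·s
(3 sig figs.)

5.26e-11 m

a₀ = 4πε₀ℏ²/(m_e e²)
  = 1.23e-78 / 2.33e-68
  = 5.26e-11 m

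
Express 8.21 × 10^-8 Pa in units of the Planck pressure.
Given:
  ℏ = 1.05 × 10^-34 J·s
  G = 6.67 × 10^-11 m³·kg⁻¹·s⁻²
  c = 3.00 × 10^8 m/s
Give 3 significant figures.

1.75 × 10^-121

Planck pressure: p_P = c⁷/(ℏG²) = 4.68 × 10^113 Pa.
8.21 × 10^-8 / 4.68 × 10^113 = 1.75 × 10^-121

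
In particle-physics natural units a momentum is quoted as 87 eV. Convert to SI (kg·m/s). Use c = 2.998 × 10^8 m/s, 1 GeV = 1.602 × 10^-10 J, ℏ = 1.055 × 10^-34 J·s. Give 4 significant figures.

Momentum is [E]/c; divide by c.
1 GeV → 1/c × (1 GeV in J) = 5.344 × 10^-19 kg·m/s.
Convert the energy scale: 87 eV = 8.70 × 10^-8 GeV.
Result: 8.70 × 10^-8 × 5.344 × 10^-19 = 4.649 × 10^-26 kg·m/s.

4.649 × 10^-26 kg·m/s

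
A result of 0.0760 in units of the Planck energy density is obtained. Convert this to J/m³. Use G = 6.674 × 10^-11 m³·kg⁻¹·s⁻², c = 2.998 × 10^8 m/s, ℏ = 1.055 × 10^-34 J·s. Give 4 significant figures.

3.521 × 10^112 J/m³

One Planck energy density: u_P = c⁷/(ℏG²) = 4.632 × 10^113 J/m³.
0.0760 × 4.632 × 10^113 J/m³ = 3.521 × 10^112 J/m³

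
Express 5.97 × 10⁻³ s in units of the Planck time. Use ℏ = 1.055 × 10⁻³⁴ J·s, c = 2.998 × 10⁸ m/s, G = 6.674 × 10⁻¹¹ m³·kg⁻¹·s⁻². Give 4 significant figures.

Planck time: t_P = √(ℏG/c⁵) = 5.392 × 10⁻⁴⁴ s.
5.97 × 10⁻³ / 5.392 × 10⁻⁴⁴ = 1.107 × 10⁴¹

1.107 × 10⁴¹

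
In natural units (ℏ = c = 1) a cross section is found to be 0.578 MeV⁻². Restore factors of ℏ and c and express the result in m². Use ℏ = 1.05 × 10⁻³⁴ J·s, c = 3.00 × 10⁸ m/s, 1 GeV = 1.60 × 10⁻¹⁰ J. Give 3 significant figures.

2.24 × 10⁻²⁶ m²

Area is [L]² = [E]⁻²·(ℏc)²; restore (ℏc)².
1 GeV⁻² → (ℏc)² × (1 GeV in J)⁻² = 3.88 × 10⁻³² m².
Convert the energy scale: 0.578 MeV⁻² = 5.78 × 10⁵ GeV⁻².
Result: 5.78 × 10⁵ × 3.88 × 10⁻³² = 2.24 × 10⁻²⁶ m².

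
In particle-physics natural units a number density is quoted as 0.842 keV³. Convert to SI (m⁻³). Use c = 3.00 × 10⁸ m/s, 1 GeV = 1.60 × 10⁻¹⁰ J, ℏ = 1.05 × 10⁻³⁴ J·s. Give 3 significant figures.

Number density is [L]⁻³ = [E]³/(ℏc)³.
1 GeV³ → 1/(ℏc)³ × (1 GeV in J)³ = 1.31 × 10⁴⁷ m⁻³.
Convert the energy scale: 0.842 keV³ = 8.42 × 10⁻¹⁹ GeV³.
Result: 8.42 × 10⁻¹⁹ × 1.31 × 10⁴⁷ = 1.10 × 10²⁹ m⁻³.

1.10 × 10²⁹ m⁻³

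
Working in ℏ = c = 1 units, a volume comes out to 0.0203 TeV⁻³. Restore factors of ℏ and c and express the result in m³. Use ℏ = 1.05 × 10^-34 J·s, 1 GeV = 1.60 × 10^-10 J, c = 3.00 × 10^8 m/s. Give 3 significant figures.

Volume is [L]³ = [E]⁻³·(ℏc)³.
1 GeV⁻³ → (ℏc)³ × (1 GeV in J)⁻³ = 7.63 × 10^-48 m³.
Convert the energy scale: 0.0203 TeV⁻³ = 2.03 × 10^-11 GeV⁻³.
Result: 2.03 × 10^-11 × 7.63 × 10^-48 = 1.55 × 10^-58 m³.

1.55 × 10^-58 m³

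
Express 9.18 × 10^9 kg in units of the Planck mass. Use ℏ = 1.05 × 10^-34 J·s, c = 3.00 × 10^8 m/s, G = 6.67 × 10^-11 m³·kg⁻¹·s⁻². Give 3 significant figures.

Planck mass: m_P = √(ℏc/G) = 2.17 × 10^-8 kg.
9.18 × 10^9 / 2.17 × 10^-8 = 4.22 × 10^17

4.22 × 10^17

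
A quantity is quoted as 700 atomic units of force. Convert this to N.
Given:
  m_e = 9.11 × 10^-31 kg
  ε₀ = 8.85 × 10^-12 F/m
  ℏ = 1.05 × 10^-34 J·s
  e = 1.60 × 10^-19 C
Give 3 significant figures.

5.83 × 10^-5 N

One atomic unit of force: F_au = E_h/a₀ = m_e²e⁶/((4πε₀)³ℏ⁴) = 8.33 × 10^-8 N.
700 × 8.33 × 10^-8 N = 5.83 × 10^-5 N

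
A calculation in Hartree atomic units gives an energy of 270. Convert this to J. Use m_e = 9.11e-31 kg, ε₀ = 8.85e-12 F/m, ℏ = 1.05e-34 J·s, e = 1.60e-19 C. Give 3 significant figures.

1.18e-15 J

One hartree: E_h = m_e e⁴/(4πε₀ℏ)² = 4.38e-18 J.
270 × 4.38e-18 J = 1.18e-15 J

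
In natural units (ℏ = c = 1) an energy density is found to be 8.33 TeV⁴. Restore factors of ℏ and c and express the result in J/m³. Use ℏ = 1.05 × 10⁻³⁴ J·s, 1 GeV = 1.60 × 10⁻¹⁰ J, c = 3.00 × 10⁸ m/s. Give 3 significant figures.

[E]/[L]³ = [E]⁴/(ℏc)³; restore (ℏc)⁻³.
1 GeV⁴ → 1/(ℏc)³ × (1 GeV in J)⁴ = 2.10 × 10³⁷ J/m³.
Convert the energy scale: 8.33 TeV⁴ = 8.33 × 10¹² GeV⁴.
Result: 8.33 × 10¹² × 2.10 × 10³⁷ = 1.75 × 10⁵⁰ J/m³.

1.75 × 10⁵⁰ J/m³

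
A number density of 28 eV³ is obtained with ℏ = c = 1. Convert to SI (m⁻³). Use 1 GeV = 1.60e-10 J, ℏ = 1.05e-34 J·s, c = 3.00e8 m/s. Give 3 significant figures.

Number density is [L]⁻³ = [E]³/(ℏc)³.
1 GeV³ → 1/(ℏc)³ × (1 GeV in J)³ = 1.31e47 m⁻³.
Convert the energy scale: 28 eV³ = 2.80e-26 GeV³.
Result: 2.80e-26 × 1.31e47 = 3.67e21 m⁻³.

3.67e21 m⁻³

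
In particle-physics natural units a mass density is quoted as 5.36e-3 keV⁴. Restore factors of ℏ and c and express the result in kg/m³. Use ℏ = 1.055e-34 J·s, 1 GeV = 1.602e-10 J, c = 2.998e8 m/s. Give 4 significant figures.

1.241e-6 kg/m³

Mass density is [E]/(c²[L]³) = [E]⁴/(ℏ³c⁵).
1 GeV⁴ → 1/(ℏ³c⁵) × (1 GeV in J)⁴ = 2.316e20 kg/m³.
Convert the energy scale: 5.36e-3 keV⁴ = 5.36e-27 GeV⁴.
Result: 5.36e-27 × 2.316e20 = 1.241e-6 kg/m³.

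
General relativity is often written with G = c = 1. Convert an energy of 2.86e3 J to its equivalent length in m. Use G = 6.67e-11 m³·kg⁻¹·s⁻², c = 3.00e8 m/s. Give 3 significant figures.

Energy → length via G/c⁴.
2.86e3 J × (G/c⁴) = 2.36e-41 m

2.36e-41 m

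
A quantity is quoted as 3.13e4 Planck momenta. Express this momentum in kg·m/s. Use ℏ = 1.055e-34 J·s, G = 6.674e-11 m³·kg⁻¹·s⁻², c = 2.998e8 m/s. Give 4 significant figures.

One Planck momentum: p_P = √(ℏc³/G) = 6.527 kg·m/s.
3.13e4 × 6.527 kg·m/s = 2.043e5 kg·m/s

2.043e5 kg·m/s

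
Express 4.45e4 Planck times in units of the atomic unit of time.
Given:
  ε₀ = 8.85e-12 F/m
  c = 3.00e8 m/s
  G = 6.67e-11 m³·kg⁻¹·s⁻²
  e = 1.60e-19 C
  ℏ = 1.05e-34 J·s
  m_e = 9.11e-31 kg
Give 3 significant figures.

9.96e-23

Planck time: t_P = √(ℏG/c⁵) = 5.37e-44 s
atomic unit of time: τ_au = (4πε₀)²ℏ³/(m_e e⁴) = 2.40e-17 s
4.45e4 × 5.37e-44 / 2.40e-17 = 9.96e-23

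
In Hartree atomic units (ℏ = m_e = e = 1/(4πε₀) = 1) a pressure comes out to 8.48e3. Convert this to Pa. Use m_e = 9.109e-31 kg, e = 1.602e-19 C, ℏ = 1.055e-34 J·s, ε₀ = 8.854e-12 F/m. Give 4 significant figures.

One atomic unit of pressure: P_au = E_h/a₀³ = m_e⁴e¹⁰/((4πε₀)⁵ℏ⁸) = 2.929e13 Pa.
8.48e3 × 2.929e13 Pa = 2.484e17 Pa

2.484e17 Pa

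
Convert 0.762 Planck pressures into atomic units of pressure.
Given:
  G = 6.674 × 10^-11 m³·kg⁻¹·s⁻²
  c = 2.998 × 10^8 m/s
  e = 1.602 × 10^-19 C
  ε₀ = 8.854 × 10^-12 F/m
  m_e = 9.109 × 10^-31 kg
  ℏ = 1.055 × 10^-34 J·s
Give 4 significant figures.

1.205 × 10^100

Planck pressure: p_P = c⁷/(ℏG²) = 4.632 × 10^113 Pa
atomic unit of pressure: P_au = E_h/a₀³ = m_e⁴e¹⁰/((4πε₀)⁵ℏ⁸) = 2.929 × 10^13 Pa
0.762 × 4.632 × 10^113 / 2.929 × 10^13 = 1.205 × 10^100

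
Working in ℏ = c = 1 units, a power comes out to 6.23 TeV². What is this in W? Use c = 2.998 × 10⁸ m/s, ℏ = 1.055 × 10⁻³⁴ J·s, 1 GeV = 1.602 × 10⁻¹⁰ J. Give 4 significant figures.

Power is [E]/[T] = [E]²/ℏ.
1 GeV² → 1/ℏ × (1 GeV in J)² = 2.433 × 10¹⁴ W.
Convert the energy scale: 6.23 TeV² = 6.23 × 10⁶ GeV².
Result: 6.23 × 10⁶ × 2.433 × 10¹⁴ = 1.516 × 10²¹ W.

1.516 × 10²¹ W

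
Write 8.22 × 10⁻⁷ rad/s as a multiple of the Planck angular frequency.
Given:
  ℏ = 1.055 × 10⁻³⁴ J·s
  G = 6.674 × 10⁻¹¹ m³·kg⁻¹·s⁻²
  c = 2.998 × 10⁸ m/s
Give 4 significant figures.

4.432 × 10⁻⁵⁰

Planck angular frequency: ω_P = √(c⁵/(ℏG)) = 1.855 × 10⁴³ rad/s.
8.22 × 10⁻⁷ / 1.855 × 10⁴³ = 4.432 × 10⁻⁵⁰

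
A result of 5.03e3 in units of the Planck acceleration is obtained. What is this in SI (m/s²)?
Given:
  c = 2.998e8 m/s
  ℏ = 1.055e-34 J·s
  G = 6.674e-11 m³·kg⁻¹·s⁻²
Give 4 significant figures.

One Planck acceleration: a_P = √(c⁷/(ℏG)) = 5.560e51 m/s².
5.03e3 × 5.560e51 m/s² = 2.797e55 m/s²

2.797e55 m/s²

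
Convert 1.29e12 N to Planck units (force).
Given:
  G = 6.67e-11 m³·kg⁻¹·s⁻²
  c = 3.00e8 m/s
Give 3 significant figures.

Planck force: F_P = c⁴/G = 1.21e44 N.
1.29e12 / 1.21e44 = 1.06e-32

1.06e-32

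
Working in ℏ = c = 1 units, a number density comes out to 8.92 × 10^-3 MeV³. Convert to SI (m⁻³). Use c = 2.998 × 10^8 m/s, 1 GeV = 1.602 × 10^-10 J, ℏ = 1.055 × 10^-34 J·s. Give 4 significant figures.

1.159 × 10^36 m⁻³

Number density is [L]⁻³ = [E]³/(ℏc)³.
1 GeV³ → 1/(ℏc)³ × (1 GeV in J)³ = 1.299 × 10^47 m⁻³.
Convert the energy scale: 8.92 × 10^-3 MeV³ = 8.92 × 10^-12 GeV³.
Result: 8.92 × 10^-12 × 1.299 × 10^47 = 1.159 × 10^36 m⁻³.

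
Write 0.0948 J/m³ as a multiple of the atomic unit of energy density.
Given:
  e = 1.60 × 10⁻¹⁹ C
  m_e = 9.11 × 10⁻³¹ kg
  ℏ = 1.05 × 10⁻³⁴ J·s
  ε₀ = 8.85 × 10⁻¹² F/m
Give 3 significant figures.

atomic unit of energy density: u_au = E_h/a₀³ = m_e⁴e¹⁰/((4πε₀)⁵ℏ⁸) = 3.01 × 10¹³ J/m³.
0.0948 / 3.01 × 10¹³ = 3.15 × 10⁻¹⁵

3.15 × 10⁻¹⁵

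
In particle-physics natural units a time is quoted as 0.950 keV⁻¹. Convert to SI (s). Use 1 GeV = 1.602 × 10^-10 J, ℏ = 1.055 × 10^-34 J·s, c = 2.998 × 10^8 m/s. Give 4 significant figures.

6.256 × 10^-19 s

A time is [E]⁻¹ in ℏ=c=1; restore one factor of ℏ.
1 GeV⁻¹ → ℏ × (1 GeV in J)⁻¹ = 6.586 × 10^-25 s.
Convert the energy scale: 0.950 keV⁻¹ = 9.50 × 10^5 GeV⁻¹.
Result: 9.50 × 10^5 × 6.586 × 10^-25 = 6.256 × 10^-19 s.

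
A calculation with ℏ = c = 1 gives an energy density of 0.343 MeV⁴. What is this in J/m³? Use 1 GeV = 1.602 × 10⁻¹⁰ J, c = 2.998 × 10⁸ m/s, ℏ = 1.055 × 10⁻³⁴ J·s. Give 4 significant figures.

7.140 × 10²⁴ J/m³

[E]/[L]³ = [E]⁴/(ℏc)³; restore (ℏc)⁻³.
1 GeV⁴ → 1/(ℏc)³ × (1 GeV in J)⁴ = 2.082 × 10³⁷ J/m³.
Convert the energy scale: 0.343 MeV⁴ = 3.43 × 10⁻¹³ GeV⁴.
Result: 3.43 × 10⁻¹³ × 2.082 × 10³⁷ = 7.140 × 10²⁴ J/m³.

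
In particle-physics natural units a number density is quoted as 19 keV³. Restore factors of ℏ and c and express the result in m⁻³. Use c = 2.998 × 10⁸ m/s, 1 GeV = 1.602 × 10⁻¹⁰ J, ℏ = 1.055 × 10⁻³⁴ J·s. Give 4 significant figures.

2.469 × 10³⁰ m⁻³

Number density is [L]⁻³ = [E]³/(ℏc)³.
1 GeV³ → 1/(ℏc)³ × (1 GeV in J)³ = 1.299 × 10⁴⁷ m⁻³.
Convert the energy scale: 19 keV³ = 1.90 × 10⁻¹⁷ GeV³.
Result: 1.90 × 10⁻¹⁷ × 1.299 × 10⁴⁷ = 2.469 × 10³⁰ m⁻³.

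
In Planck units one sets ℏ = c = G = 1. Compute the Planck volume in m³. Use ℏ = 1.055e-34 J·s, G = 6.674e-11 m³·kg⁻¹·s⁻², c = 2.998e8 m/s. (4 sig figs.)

V_P = (ℏG/c³)^(3/2)
  = √(1.784e-209)
  = 4.224e-105 m³

4.224e-105 m³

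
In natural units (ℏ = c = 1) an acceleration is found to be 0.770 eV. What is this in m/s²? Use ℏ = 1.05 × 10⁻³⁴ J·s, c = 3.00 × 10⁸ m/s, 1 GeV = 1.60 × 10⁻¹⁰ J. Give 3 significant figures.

Acceleration is [L]/[T]² = c·[E]/ℏ.
1 GeV → c/ℏ × (1 GeV in J) = 4.57 × 10³² m/s².
Convert the energy scale: 0.770 eV = 7.70 × 10⁻¹⁰ GeV.
Result: 7.70 × 10⁻¹⁰ × 4.57 × 10³² = 3.52 × 10²³ m/s².

3.52 × 10²³ m/s²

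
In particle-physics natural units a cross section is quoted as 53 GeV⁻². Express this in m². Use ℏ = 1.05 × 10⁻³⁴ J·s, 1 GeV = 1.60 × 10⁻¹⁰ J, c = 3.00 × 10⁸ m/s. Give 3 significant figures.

Area is [L]² = [E]⁻²·(ℏc)²; restore (ℏc)².
1 GeV⁻² → (ℏc)² × (1 GeV in J)⁻² = 3.88 × 10⁻³² m².
Result: 53 × 3.88 × 10⁻³² = 2.05 × 10⁻³⁰ m².

2.05 × 10⁻³⁰ m²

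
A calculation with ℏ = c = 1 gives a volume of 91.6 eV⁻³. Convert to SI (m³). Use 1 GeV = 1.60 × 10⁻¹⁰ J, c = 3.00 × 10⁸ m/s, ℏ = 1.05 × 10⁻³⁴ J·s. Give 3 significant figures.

Volume is [L]³ = [E]⁻³·(ℏc)³.
1 GeV⁻³ → (ℏc)³ × (1 GeV in J)⁻³ = 7.63 × 10⁻⁴⁸ m³.
Convert the energy scale: 91.6 eV⁻³ = 9.16 × 10²⁸ GeV⁻³.
Result: 9.16 × 10²⁸ × 7.63 × 10⁻⁴⁸ = 6.99 × 10⁻¹⁹ m³.

6.99 × 10⁻¹⁹ m³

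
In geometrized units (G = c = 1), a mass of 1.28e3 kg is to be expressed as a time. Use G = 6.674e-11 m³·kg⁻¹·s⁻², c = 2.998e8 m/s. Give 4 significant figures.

Mass → time via G/c³.
1.28e3 kg × (G/c³) = 3.170e-33 s

3.170e-33 s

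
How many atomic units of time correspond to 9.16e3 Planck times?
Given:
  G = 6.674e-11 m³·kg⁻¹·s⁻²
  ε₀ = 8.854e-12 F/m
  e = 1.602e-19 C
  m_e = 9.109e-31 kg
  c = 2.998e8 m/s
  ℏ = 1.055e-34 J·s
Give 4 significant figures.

2.038e-23

Planck time: t_P = √(ℏG/c⁵) = 5.392e-44 s
atomic unit of time: τ_au = (4πε₀)²ℏ³/(m_e e⁴) = 2.423e-17 s
9.16e3 × 5.392e-44 / 2.423e-17 = 2.038e-23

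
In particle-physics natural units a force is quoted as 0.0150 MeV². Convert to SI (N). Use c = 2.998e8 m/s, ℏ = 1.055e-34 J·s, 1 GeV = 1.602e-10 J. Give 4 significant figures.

0.01217 N

Force is [E]/[L] = [E]²/(ℏc); restore (ℏc)⁻¹.
1 GeV² → 1/(ℏc) × (1 GeV in J)² = 8.114e5 N.
Convert the energy scale: 0.0150 MeV² = 1.50e-8 GeV².
Result: 1.50e-8 × 8.114e5 = 0.01217 N.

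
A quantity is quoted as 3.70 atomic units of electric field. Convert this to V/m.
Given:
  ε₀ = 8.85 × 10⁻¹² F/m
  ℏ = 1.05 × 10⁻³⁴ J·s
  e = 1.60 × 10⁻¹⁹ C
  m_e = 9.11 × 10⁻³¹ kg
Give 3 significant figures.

One atomic unit of electric field: E_au = E_h/(e a₀) = m_e²e⁵/((4πε₀)³ℏ⁴) = 5.20 × 10¹¹ V/m.
3.70 × 5.20 × 10¹¹ V/m = 1.93 × 10¹² V/m

1.93 × 10¹² V/m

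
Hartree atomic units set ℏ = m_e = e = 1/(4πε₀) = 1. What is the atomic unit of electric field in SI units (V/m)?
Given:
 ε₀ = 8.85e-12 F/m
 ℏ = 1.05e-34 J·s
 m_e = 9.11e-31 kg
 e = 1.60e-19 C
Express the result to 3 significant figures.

5.20e11 V/m

From ℏ = m_e = e = 1/(4πε₀) = 1 the electric field scale is E_au = E_h/(e a₀) = m_e²e⁵/((4πε₀)³ℏ⁴).
E_h = 4.38e-18 J
a₀ = 5.26e-11 m
E_h/(e·a₀) = 5.20e11 V/m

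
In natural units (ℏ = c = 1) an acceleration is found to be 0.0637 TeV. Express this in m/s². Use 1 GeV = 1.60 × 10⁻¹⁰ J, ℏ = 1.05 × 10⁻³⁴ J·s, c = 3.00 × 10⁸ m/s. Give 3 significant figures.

Acceleration is [L]/[T]² = c·[E]/ℏ.
1 GeV → c/ℏ × (1 GeV in J) = 4.57 × 10³² m/s².
Convert the energy scale: 0.0637 TeV = 63.7 GeV.
Result: 63.7 × 4.57 × 10³² = 2.91 × 10³⁴ m/s².

2.91 × 10³⁴ m/s²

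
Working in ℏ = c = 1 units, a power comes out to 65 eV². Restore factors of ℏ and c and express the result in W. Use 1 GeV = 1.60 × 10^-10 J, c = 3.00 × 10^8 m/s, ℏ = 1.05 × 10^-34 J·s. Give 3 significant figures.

Power is [E]/[T] = [E]²/ℏ.
1 GeV² → 1/ℏ × (1 GeV in J)² = 2.44 × 10^14 W.
Convert the energy scale: 65 eV² = 6.50 × 10^-17 GeV².
Result: 6.50 × 10^-17 × 2.44 × 10^14 = 0.0158 W.

0.0158 W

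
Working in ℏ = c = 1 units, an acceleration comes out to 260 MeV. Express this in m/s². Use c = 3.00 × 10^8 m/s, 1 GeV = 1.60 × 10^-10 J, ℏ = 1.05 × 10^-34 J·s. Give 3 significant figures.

1.19 × 10^32 m/s²

Acceleration is [L]/[T]² = c·[E]/ℏ.
1 GeV → c/ℏ × (1 GeV in J) = 4.57 × 10^32 m/s².
Convert the energy scale: 260 MeV = 0.260 GeV.
Result: 0.260 × 4.57 × 10^32 = 1.19 × 10^32 m/s².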